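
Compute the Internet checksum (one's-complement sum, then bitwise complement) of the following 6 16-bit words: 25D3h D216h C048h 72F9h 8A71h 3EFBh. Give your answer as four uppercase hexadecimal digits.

0B67

One's-complement addition (fold any carry out of bit 15 back into bit 0):
  0x25D3 + 0xD216 = 0x0F7E9
  0xF7E9 + 0xC048 = 0x1B831 → wrap carry → 0xB832
  0xB832 + 0x72F9 = 0x12B2B → wrap carry → 0x2B2C
  0x2B2C + 0x8A71 = 0x0B59D
  0xB59D + 0x3EFB = 0x0F498
One's-complement sum = 0xF498.
Checksum = ~0xF498 & 0xFFFF = 0x0B67.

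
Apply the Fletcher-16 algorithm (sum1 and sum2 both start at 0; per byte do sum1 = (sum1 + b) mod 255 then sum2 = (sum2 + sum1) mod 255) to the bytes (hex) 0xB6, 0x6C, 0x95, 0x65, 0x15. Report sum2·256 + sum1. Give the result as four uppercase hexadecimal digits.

Running sums (mod 255):
  after byte 0 (0xB6): sum1=182, sum2=182
  after byte 1 (0x6C): sum1=35, sum2=217
  after byte 2 (0x95): sum1=184, sum2=146
  after byte 3 (0x65): sum1=30, sum2=176
  after byte 4 (0x15): sum1=51, sum2=227
Checksum = sum2·256 + sum1 = 227·256 + 51 = 58163 = 0xE333.

E333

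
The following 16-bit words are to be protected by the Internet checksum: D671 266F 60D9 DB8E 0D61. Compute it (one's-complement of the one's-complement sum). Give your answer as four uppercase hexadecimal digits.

One's-complement addition (fold any carry out of bit 15 back into bit 0):
  0xD671 + 0x266F = 0x0FCE0
  0xFCE0 + 0x60D9 = 0x15DB9 → wrap carry → 0x5DBA
  0x5DBA + 0xDB8E = 0x13948 → wrap carry → 0x3949
  0x3949 + 0x0D61 = 0x046AA
One's-complement sum = 0x46AA.
Checksum = ~0x46AA & 0xFFFF = 0xB955.

B955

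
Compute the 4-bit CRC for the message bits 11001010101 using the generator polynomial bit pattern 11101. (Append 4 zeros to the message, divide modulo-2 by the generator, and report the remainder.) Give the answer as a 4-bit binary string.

0110

Append 4 zeros: 110010101010000. Divide by 11101 (XOR where the leading bit is 1):
  pos 0: 11001 XOR 11101 = 00100
  pos 2: 10001 XOR 11101 = 01100
  pos 3: 11000 XOR 11101 = 00101
  pos 5: 10110 XOR 11101 = 01011
  pos 6: 10111 XOR 11101 = 01010
  pos 7: 10100 XOR 11101 = 01001
  pos 8: 10010 XOR 11101 = 01111
  pos 9: 11110 XOR 11101 = 00011
Remainder (last 4 bits) = 0110. This is the CRC / FCS.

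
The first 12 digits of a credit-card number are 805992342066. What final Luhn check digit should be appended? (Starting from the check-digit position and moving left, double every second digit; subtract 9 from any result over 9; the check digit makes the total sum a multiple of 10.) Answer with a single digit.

Partial digits right→left: 6 6 0 2 4 3 2 9 9 5 0 8
Double every second digit counting from the check-digit position (so the 1st, 3rd, 5th, ... of the partial from the right).
  doubled (with −9 where >9): 3 0 8 4 9 0 → sum 24
  kept as-is: 6 2 3 9 5 8 → sum 33
Total = 24 + 33 = 57.
Check digit = (10 − (57 mod 10)) mod 10 = 3.

3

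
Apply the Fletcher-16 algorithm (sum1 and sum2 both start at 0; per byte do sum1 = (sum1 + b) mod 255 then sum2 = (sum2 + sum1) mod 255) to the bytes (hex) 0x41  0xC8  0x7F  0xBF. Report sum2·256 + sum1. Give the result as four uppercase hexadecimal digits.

1E49

Running sums (mod 255):
  after byte 0 (0x41): sum1=65, sum2=65
  after byte 1 (0xC8): sum1=10, sum2=75
  after byte 2 (0x7F): sum1=137, sum2=212
  after byte 3 (0xBF): sum1=73, sum2=30
Checksum = sum2·256 + sum1 = 30·256 + 73 = 7753 = 0x1E49.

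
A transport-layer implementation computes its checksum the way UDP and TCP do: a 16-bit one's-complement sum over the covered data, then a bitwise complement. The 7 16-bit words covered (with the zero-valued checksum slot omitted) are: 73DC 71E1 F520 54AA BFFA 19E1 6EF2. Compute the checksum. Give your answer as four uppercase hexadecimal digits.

87A8

One's-complement addition (fold any carry out of bit 15 back into bit 0):
  0x73DC + 0x71E1 = 0x0E5BD
  0xE5BD + 0xF520 = 0x1DADD → wrap carry → 0xDADE
  0xDADE + 0x54AA = 0x12F88 → wrap carry → 0x2F89
  0x2F89 + 0xBFFA = 0x0EF83
  0xEF83 + 0x19E1 = 0x10964 → wrap carry → 0x0965
  0x0965 + 0x6EF2 = 0x07857
One's-complement sum = 0x7857.
Checksum = ~0x7857 & 0xFFFF = 0x87A8.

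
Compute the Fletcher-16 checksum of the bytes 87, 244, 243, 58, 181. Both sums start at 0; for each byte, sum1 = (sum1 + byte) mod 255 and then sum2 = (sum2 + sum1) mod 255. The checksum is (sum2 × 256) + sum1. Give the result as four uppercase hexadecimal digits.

Running sums (mod 255):
  after byte 0 (87): sum1=87, sum2=87
  after byte 1 (244): sum1=76, sum2=163
  after byte 2 (243): sum1=64, sum2=227
  after byte 3 (58): sum1=122, sum2=94
  after byte 4 (181): sum1=48, sum2=142
Checksum = sum2·256 + sum1 = 142·256 + 48 = 36400 = 0x8E30.

8E30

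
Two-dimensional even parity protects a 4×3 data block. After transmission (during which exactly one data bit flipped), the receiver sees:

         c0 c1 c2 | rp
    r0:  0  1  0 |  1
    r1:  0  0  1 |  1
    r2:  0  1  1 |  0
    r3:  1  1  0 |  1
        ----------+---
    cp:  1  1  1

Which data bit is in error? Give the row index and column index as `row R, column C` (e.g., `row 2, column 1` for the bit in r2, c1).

Recompute each row's even parity and compare to rp:
  r0: data parity 1, sent rp 1 → ok
  r1: data parity 1, sent rp 1 → ok
  r2: data parity 0, sent rp 0 → ok
  r3: data parity 0, sent rp 1 → mismatch
Recompute each column's even parity and compare to cp:
  c0: data parity 1, sent cp 1 → ok
  c1: data parity 1, sent cp 1 → ok
  c2: data parity 0, sent cp 1 → mismatch
Exactly one row (r3) and one column (c2) fail → the flipped bit is at their intersection.

row 3, column 2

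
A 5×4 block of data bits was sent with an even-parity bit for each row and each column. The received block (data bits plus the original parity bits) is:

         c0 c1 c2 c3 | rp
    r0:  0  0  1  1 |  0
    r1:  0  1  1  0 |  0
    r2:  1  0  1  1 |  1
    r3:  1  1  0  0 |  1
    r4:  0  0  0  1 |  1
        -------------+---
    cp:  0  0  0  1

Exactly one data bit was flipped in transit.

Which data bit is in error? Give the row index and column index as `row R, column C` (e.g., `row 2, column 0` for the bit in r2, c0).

Recompute each row's even parity and compare to rp:
  r0: data parity 0, sent rp 0 → ok
  r1: data parity 0, sent rp 0 → ok
  r2: data parity 1, sent rp 1 → ok
  r3: data parity 0, sent rp 1 → mismatch
  r4: data parity 1, sent rp 1 → ok
Recompute each column's even parity and compare to cp:
  c0: data parity 0, sent cp 0 → ok
  c1: data parity 0, sent cp 0 → ok
  c2: data parity 1, sent cp 0 → mismatch
  c3: data parity 1, sent cp 1 → ok
Exactly one row (r3) and one column (c2) fail → the flipped bit is at their intersection.

row 3, column 2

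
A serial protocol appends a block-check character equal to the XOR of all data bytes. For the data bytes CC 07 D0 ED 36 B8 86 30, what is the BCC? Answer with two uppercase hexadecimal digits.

XOR the bytes together:
  start with 0xCC
  0xCC ⊕ 0x07 = 0xCB
  0xCB ⊕ 0xD0 = 0x1B
  0x1B ⊕ 0xED = 0xF6
  0xF6 ⊕ 0x36 = 0xC0
  0xC0 ⊕ 0xB8 = 0x78
  0x78 ⊕ 0x86 = 0xFE
  0xFE ⊕ 0x30 = 0xCE

CE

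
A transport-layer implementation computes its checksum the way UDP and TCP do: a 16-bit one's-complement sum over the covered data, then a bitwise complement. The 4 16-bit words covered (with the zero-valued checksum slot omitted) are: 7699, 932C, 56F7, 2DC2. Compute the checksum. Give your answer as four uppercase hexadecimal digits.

One's-complement addition (fold any carry out of bit 15 back into bit 0):
  0x7699 + 0x932C = 0x109C5 → wrap carry → 0x09C6
  0x09C6 + 0x56F7 = 0x060BD
  0x60BD + 0x2DC2 = 0x08E7F
One's-complement sum = 0x8E7F.
Checksum = ~0x8E7F & 0xFFFF = 0x7180.

7180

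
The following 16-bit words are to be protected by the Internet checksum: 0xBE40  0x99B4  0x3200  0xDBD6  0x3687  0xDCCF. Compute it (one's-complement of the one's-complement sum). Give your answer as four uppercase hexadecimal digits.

86DC

One's-complement addition (fold any carry out of bit 15 back into bit 0):
  0xBE40 + 0x99B4 = 0x157F4 → wrap carry → 0x57F5
  0x57F5 + 0x3200 = 0x089F5
  0x89F5 + 0xDBD6 = 0x165CB → wrap carry → 0x65CC
  0x65CC + 0x3687 = 0x09C53
  0x9C53 + 0xDCCF = 0x17922 → wrap carry → 0x7923
One's-complement sum = 0x7923.
Checksum = ~0x7923 & 0xFFFF = 0x86DC.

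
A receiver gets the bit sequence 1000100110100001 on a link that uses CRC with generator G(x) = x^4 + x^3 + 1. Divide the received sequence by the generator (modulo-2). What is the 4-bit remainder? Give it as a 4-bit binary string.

Modulo-2 division of 1000100110100001 by 11001:
  pos 0: 10001 XOR 11001 = 01000
  pos 1: 10000 XOR 11001 = 01001
  pos 2: 10010 XOR 11001 = 01011
  pos 3: 10111 XOR 11001 = 01110
  pos 4: 11101 XOR 11001 = 00100
  pos 6: 10001 XOR 11001 = 01000
  pos 7: 10000 XOR 11001 = 01001
  pos 8: 10010 XOR 11001 = 01011
  pos 9: 10110 XOR 11001 = 01111
  pos 10: 11110 XOR 11001 = 00111
Remainder = 1111 (nonzero — an error is detected).

1111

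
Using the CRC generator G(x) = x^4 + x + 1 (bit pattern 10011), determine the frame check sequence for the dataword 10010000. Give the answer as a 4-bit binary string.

Append 4 zeros: 100100000000. Divide by 10011 (XOR where the leading bit is 1):
  pos 0: 10010 XOR 10011 = 00001
  pos 4: 10000 XOR 10011 = 00011
  pos 7: 11000 XOR 10011 = 01011
Remainder (last 4 bits) = 1011. This is the CRC / FCS.

1011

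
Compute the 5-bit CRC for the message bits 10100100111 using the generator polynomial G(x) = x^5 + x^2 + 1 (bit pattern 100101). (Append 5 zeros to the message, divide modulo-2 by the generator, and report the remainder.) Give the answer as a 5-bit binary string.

Append 5 zeros: 1010010011100000. Divide by 100101 (XOR where the leading bit is 1):
  pos 0: 101001 XOR 100101 = 001100
  pos 2: 110000 XOR 100101 = 010101
  pos 3: 101011 XOR 100101 = 001110
  pos 5: 111011 XOR 100101 = 011110
  pos 6: 111100 XOR 100101 = 011001
  pos 7: 110010 XOR 100101 = 010111
  pos 8: 101110 XOR 100101 = 001011
  pos 10: 101100 XOR 100101 = 001001
Remainder (last 5 bits) = 01001. This is the CRC / FCS.

01001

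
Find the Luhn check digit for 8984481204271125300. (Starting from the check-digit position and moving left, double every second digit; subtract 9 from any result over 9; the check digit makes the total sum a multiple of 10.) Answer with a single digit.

Partial digits right→left: 0 0 3 5 2 1 1 7 2 4 0 2 1 8 4 4 8 9 8
Double every second digit counting from the check-digit position (so the 1st, 3rd, 5th, ... of the partial from the right).
  doubled (with −9 where >9): 0 6 4 2 4 0 2 8 7 7 → sum 40
  kept as-is: 0 5 1 7 4 2 8 4 9 → sum 40
Total = 40 + 40 = 80.
Check digit = (10 − (80 mod 10)) mod 10 = 0.

0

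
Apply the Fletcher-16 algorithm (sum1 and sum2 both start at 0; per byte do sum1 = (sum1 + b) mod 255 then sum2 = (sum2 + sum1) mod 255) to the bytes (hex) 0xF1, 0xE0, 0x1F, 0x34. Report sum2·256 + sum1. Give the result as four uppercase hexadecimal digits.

Running sums (mod 255):
  after byte 0 (0xF1): sum1=241, sum2=241
  after byte 1 (0xE0): sum1=210, sum2=196
  after byte 2 (0x1F): sum1=241, sum2=182
  after byte 3 (0x34): sum1=38, sum2=220
Checksum = sum2·256 + sum1 = 220·256 + 38 = 56358 = 0xDC26.

DC26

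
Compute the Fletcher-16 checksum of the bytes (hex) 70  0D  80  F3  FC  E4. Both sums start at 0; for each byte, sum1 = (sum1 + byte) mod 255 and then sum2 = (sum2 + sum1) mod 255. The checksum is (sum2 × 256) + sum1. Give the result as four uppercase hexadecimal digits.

A0D3

Running sums (mod 255):
  after byte 0 (70): sum1=112, sum2=112
  after byte 1 (0D): sum1=125, sum2=237
  after byte 2 (80): sum1=253, sum2=235
  after byte 3 (F3): sum1=241, sum2=221
  after byte 4 (FC): sum1=238, sum2=204
  after byte 5 (E4): sum1=211, sum2=160
Checksum = sum2·256 + sum1 = 160·256 + 211 = 41171 = 0xA0D3.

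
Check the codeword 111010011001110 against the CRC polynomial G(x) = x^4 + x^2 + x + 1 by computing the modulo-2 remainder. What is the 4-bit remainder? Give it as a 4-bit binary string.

1000

Modulo-2 division of 111010011001110 by 10111:
  pos 0: 11101 XOR 10111 = 01010
  pos 1: 10100 XOR 10111 = 00011
  pos 4: 11011 XOR 10111 = 01100
  pos 5: 11000 XOR 10111 = 01111
  pos 6: 11110 XOR 10111 = 01001
  pos 7: 10011 XOR 10111 = 00100
  pos 9: 10011 XOR 10111 = 00100
Remainder = 1000 (nonzero — an error is detected).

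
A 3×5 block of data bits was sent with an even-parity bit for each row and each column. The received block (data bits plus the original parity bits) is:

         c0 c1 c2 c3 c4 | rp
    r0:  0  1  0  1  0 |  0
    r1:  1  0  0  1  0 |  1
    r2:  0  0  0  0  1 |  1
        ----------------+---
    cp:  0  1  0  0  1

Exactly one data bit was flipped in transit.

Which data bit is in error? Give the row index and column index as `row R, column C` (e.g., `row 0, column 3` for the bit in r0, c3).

Recompute each row's even parity and compare to rp:
  r0: data parity 0, sent rp 0 → ok
  r1: data parity 0, sent rp 1 → mismatch
  r2: data parity 1, sent rp 1 → ok
Recompute each column's even parity and compare to cp:
  c0: data parity 1, sent cp 0 → mismatch
  c1: data parity 1, sent cp 1 → ok
  c2: data parity 0, sent cp 0 → ok
  c3: data parity 0, sent cp 0 → ok
  c4: data parity 1, sent cp 1 → ok
Exactly one row (r1) and one column (c0) fail → the flipped bit is at their intersection.

row 1, column 0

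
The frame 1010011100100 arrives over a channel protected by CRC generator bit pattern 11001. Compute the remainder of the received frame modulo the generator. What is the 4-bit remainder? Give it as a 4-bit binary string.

Modulo-2 division of 1010011100100 by 11001:
  pos 0: 10100 XOR 11001 = 01101
  pos 1: 11011 XOR 11001 = 00010
  pos 4: 10110 XOR 11001 = 01111
  pos 5: 11110 XOR 11001 = 00111
  pos 7: 11110 XOR 11001 = 00111
Remainder = 1110 (nonzero — an error is detected).

1110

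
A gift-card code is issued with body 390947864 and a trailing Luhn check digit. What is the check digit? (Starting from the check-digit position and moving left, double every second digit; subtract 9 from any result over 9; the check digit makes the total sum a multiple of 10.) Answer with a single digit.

0

Partial digits right→left: 4 6 8 7 4 9 0 9 3
Double every second digit counting from the check-digit position (so the 1st, 3rd, 5th, ... of the partial from the right).
  doubled (with −9 where >9): 8 7 8 0 6 → sum 29
  kept as-is: 6 7 9 9 → sum 31
Total = 29 + 31 = 60.
Check digit = (10 − (60 mod 10)) mod 10 = 0.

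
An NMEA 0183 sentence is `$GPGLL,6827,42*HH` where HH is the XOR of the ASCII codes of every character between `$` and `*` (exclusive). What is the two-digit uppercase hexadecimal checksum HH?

XOR the ASCII codes of the payload characters:
  'G' = 0x47 → acc = 0x47
  'P' = 0x50 → acc = 0x17
  'G' = 0x47 → acc = 0x50
  'L' = 0x4C → acc = 0x1C
  'L' = 0x4C → acc = 0x50
  ',' = 0x2C → acc = 0x7C
  '6' = 0x36 → acc = 0x4A
  '8' = 0x38 → acc = 0x72
  '2' = 0x32 → acc = 0x40
  '7' = 0x37 → acc = 0x77
  ',' = 0x2C → acc = 0x5B
  '4' = 0x34 → acc = 0x6F
  '2' = 0x32 → acc = 0x5D
Checksum = 0x5D.

5D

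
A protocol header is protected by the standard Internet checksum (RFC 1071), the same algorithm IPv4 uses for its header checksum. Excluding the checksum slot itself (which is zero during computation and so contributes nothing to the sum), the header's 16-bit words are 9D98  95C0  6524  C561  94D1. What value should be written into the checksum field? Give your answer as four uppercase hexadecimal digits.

0D4F

One's-complement addition (fold any carry out of bit 15 back into bit 0):
  0x9D98 + 0x95C0 = 0x13358 → wrap carry → 0x3359
  0x3359 + 0x6524 = 0x0987D
  0x987D + 0xC561 = 0x15DDE → wrap carry → 0x5DDF
  0x5DDF + 0x94D1 = 0x0F2B0
One's-complement sum = 0xF2B0.
Checksum = ~0xF2B0 & 0xFFFF = 0x0D4F.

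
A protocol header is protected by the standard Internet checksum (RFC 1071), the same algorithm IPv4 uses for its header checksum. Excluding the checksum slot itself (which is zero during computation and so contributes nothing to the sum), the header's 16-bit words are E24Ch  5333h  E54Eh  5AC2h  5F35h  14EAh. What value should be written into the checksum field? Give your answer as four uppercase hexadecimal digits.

164F

One's-complement addition (fold any carry out of bit 15 back into bit 0):
  0xE24C + 0x5333 = 0x1357F → wrap carry → 0x3580
  0x3580 + 0xE54E = 0x11ACE → wrap carry → 0x1ACF
  0x1ACF + 0x5AC2 = 0x07591
  0x7591 + 0x5F35 = 0x0D4C6
  0xD4C6 + 0x14EA = 0x0E9B0
One's-complement sum = 0xE9B0.
Checksum = ~0xE9B0 & 0xFFFF = 0x164F.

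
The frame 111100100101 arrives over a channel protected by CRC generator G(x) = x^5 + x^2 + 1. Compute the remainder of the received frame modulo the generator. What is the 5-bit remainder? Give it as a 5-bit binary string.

Modulo-2 division of 111100100101 by 100101:
  pos 0: 111100 XOR 100101 = 011001
  pos 1: 110011 XOR 100101 = 010110
  pos 2: 101100 XOR 100101 = 001001
  pos 4: 100101 XOR 100101 = 000000
Remainder = 00001 (nonzero — an error is detected).

00001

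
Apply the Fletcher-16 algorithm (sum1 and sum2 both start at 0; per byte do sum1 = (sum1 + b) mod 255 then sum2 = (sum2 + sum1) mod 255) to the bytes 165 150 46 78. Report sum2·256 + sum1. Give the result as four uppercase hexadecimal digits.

05B8

Running sums (mod 255):
  after byte 0 (165): sum1=165, sum2=165
  after byte 1 (150): sum1=60, sum2=225
  after byte 2 (46): sum1=106, sum2=76
  after byte 3 (78): sum1=184, sum2=5
Checksum = sum2·256 + sum1 = 5·256 + 184 = 1464 = 0x05B8.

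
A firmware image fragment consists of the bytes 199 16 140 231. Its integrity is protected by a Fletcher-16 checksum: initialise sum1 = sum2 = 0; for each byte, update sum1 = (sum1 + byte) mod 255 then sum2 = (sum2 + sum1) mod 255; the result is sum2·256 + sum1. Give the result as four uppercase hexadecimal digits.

Running sums (mod 255):
  after byte 0 (199): sum1=199, sum2=199
  after byte 1 (16): sum1=215, sum2=159
  after byte 2 (140): sum1=100, sum2=4
  after byte 3 (231): sum1=76, sum2=80
Checksum = sum2·256 + sum1 = 80·256 + 76 = 20556 = 0x504C.

504C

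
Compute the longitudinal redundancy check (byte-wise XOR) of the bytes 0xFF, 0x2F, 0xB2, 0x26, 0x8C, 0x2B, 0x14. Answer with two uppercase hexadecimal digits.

XOR the bytes together:
  start with 0xFF
  0xFF ⊕ 0x2F = 0xD0
  0xD0 ⊕ 0xB2 = 0x62
  0x62 ⊕ 0x26 = 0x44
  0x44 ⊕ 0x8C = 0xC8
  0xC8 ⊕ 0x2B = 0xE3
  0xE3 ⊕ 0x14 = 0xF7

F7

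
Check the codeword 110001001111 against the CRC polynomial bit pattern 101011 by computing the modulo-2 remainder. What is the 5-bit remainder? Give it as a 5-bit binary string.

Modulo-2 division of 110001001111 by 101011:
  pos 0: 110001 XOR 101011 = 011010
  pos 1: 110100 XOR 101011 = 011111
  pos 2: 111110 XOR 101011 = 010101
  pos 3: 101011 XOR 101011 = 000000
Remainder = 00111 (nonzero — an error is detected).

00111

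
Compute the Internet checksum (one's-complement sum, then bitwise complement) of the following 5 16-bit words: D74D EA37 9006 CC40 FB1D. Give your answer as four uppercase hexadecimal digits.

E714

One's-complement addition (fold any carry out of bit 15 back into bit 0):
  0xD74D + 0xEA37 = 0x1C184 → wrap carry → 0xC185
  0xC185 + 0x9006 = 0x1518B → wrap carry → 0x518C
  0x518C + 0xCC40 = 0x11DCC → wrap carry → 0x1DCD
  0x1DCD + 0xFB1D = 0x118EA → wrap carry → 0x18EB
One's-complement sum = 0x18EB.
Checksum = ~0x18EB & 0xFFFF = 0xE714.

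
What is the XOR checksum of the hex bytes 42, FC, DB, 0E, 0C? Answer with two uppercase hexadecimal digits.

XOR the bytes together:
  start with 0x42
  0x42 ⊕ 0xFC = 0xBE
  0xBE ⊕ 0xDB = 0x65
  0x65 ⊕ 0x0E = 0x6B
  0x6B ⊕ 0x0C = 0x67

67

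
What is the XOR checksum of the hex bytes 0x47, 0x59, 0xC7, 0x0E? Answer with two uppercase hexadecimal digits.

XOR the bytes together:
  start with 0x47
  0x47 ⊕ 0x59 = 0x1E
  0x1E ⊕ 0xC7 = 0xD9
  0xD9 ⊕ 0x0E = 0xD7

D7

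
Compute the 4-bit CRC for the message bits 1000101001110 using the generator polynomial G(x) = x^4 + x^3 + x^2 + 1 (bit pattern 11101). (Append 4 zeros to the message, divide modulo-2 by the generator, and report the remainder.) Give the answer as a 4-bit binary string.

0011

Append 4 zeros: 10001010011100000. Divide by 11101 (XOR where the leading bit is 1):
  pos 0: 10001 XOR 11101 = 01100
  pos 1: 11000 XOR 11101 = 00101
  pos 3: 10110 XOR 11101 = 01011
  pos 4: 10110 XOR 11101 = 01011
  pos 5: 10111 XOR 11101 = 01010
  pos 6: 10101 XOR 11101 = 01000
  pos 7: 10001 XOR 11101 = 01100
  pos 8: 11000 XOR 11101 = 00101
  pos 10: 10100 XOR 11101 = 01001
  pos 11: 10010 XOR 11101 = 01111
  pos 12: 11110 XOR 11101 = 00011
Remainder (last 4 bits) = 0011. This is the CRC / FCS.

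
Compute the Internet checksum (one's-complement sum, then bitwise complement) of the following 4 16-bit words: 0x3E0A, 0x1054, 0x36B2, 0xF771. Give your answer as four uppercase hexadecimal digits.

837D

One's-complement addition (fold any carry out of bit 15 back into bit 0):
  0x3E0A + 0x1054 = 0x04E5E
  0x4E5E + 0x36B2 = 0x08510
  0x8510 + 0xF771 = 0x17C81 → wrap carry → 0x7C82
One's-complement sum = 0x7C82.
Checksum = ~0x7C82 & 0xFFFF = 0x837D.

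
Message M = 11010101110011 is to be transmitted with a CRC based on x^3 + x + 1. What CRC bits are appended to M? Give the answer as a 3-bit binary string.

111

Append 3 zeros: 11010101110011000. Divide by 1011 (XOR where the leading bit is 1):
  pos 0: 1101 XOR 1011 = 0110
  pos 1: 1100 XOR 1011 = 0111
  pos 2: 1111 XOR 1011 = 0100
  pos 3: 1000 XOR 1011 = 0011
  pos 5: 1111 XOR 1011 = 0100
  pos 6: 1001 XOR 1011 = 0010
  pos 8: 1000 XOR 1011 = 0011
  pos 10: 1111 XOR 1011 = 0100
  pos 11: 1000 XOR 1011 = 0011
  pos 13: 1100 XOR 1011 = 0111
Remainder (last 3 bits) = 111. This is the CRC / FCS.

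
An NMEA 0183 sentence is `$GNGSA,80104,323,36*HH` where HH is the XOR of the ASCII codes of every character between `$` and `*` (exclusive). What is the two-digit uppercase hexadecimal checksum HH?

7A

XOR the ASCII codes of the payload characters:
  'G' = 0x47 → acc = 0x47
  'N' = 0x4E → acc = 0x09
  'G' = 0x47 → acc = 0x4E
  'S' = 0x53 → acc = 0x1D
  'A' = 0x41 → acc = 0x5C
  ',' = 0x2C → acc = 0x70
  '8' = 0x38 → acc = 0x48
  '0' = 0x30 → acc = 0x78
  '1' = 0x31 → acc = 0x49
  '0' = 0x30 → acc = 0x79
  '4' = 0x34 → acc = 0x4D
  ',' = 0x2C → acc = 0x61
  '3' = 0x33 → acc = 0x52
  '2' = 0x32 → acc = 0x60
  '3' = 0x33 → acc = 0x53
  ',' = 0x2C → acc = 0x7F
  '3' = 0x33 → acc = 0x4C
  '6' = 0x36 → acc = 0x7A
Checksum = 0x7A.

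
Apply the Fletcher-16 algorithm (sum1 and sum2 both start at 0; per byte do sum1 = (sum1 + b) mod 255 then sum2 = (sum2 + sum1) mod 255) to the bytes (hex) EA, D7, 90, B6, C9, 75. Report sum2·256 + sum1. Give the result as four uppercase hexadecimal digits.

2849

Running sums (mod 255):
  after byte 0 (EA): sum1=234, sum2=234
  after byte 1 (D7): sum1=194, sum2=173
  after byte 2 (90): sum1=83, sum2=1
  after byte 3 (B6): sum1=10, sum2=11
  after byte 4 (C9): sum1=211, sum2=222
  after byte 5 (75): sum1=73, sum2=40
Checksum = sum2·256 + sum1 = 40·256 + 73 = 10313 = 0x2849.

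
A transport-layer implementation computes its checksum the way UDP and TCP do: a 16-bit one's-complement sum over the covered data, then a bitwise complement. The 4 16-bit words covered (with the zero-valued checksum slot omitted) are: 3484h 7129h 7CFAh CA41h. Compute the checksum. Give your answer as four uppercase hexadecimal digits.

1316

One's-complement addition (fold any carry out of bit 15 back into bit 0):
  0x3484 + 0x7129 = 0x0A5AD
  0xA5AD + 0x7CFA = 0x122A7 → wrap carry → 0x22A8
  0x22A8 + 0xCA41 = 0x0ECE9
One's-complement sum = 0xECE9.
Checksum = ~0xECE9 & 0xFFFF = 0x1316.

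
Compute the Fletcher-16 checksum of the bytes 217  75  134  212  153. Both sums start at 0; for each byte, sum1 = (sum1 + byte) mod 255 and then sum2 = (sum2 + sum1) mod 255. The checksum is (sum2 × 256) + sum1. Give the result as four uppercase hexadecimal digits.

451A

Running sums (mod 255):
  after byte 0 (217): sum1=217, sum2=217
  after byte 1 (75): sum1=37, sum2=254
  after byte 2 (134): sum1=171, sum2=170
  after byte 3 (212): sum1=128, sum2=43
  after byte 4 (153): sum1=26, sum2=69
Checksum = sum2·256 + sum1 = 69·256 + 26 = 17690 = 0x451A.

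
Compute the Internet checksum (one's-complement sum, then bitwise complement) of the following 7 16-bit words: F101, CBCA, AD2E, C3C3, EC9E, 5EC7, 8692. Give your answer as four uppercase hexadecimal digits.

One's-complement addition (fold any carry out of bit 15 back into bit 0):
  0xF101 + 0xCBCA = 0x1BCCB → wrap carry → 0xBCCC
  0xBCCC + 0xAD2E = 0x169FA → wrap carry → 0x69FB
  0x69FB + 0xC3C3 = 0x12DBE → wrap carry → 0x2DBF
  0x2DBF + 0xEC9E = 0x11A5D → wrap carry → 0x1A5E
  0x1A5E + 0x5EC7 = 0x07925
  0x7925 + 0x8692 = 0x0FFB7
One's-complement sum = 0xFFB7.
Checksum = ~0xFFB7 & 0xFFFF = 0x0048.

0048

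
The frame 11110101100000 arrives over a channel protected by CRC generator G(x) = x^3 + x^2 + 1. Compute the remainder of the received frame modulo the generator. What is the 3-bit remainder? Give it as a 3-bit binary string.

Modulo-2 division of 11110101100000 by 1101:
  pos 0: 1111 XOR 1101 = 0010
  pos 2: 1001 XOR 1101 = 0100
  pos 3: 1000 XOR 1101 = 0101
  pos 4: 1011 XOR 1101 = 0110
  pos 5: 1101 XOR 1101 = 0000
Remainder = 000 (zero — the frame passes the CRC check).

000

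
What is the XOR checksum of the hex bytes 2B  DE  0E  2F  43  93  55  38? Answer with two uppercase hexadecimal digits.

69

XOR the bytes together:
  start with 0x2B
  0x2B ⊕ 0xDE = 0xF5
  0xF5 ⊕ 0x0E = 0xFB
  0xFB ⊕ 0x2F = 0xD4
  0xD4 ⊕ 0x43 = 0x97
  0x97 ⊕ 0x93 = 0x04
  0x04 ⊕ 0x55 = 0x51
  0x51 ⊕ 0x38 = 0x69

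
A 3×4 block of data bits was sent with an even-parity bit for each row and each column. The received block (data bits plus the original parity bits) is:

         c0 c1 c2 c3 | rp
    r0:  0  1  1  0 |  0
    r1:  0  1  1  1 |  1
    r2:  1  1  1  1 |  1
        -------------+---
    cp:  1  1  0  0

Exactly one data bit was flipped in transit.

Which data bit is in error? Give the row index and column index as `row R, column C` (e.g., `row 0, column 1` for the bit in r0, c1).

row 2, column 2

Recompute each row's even parity and compare to rp:
  r0: data parity 0, sent rp 0 → ok
  r1: data parity 1, sent rp 1 → ok
  r2: data parity 0, sent rp 1 → mismatch
Recompute each column's even parity and compare to cp:
  c0: data parity 1, sent cp 1 → ok
  c1: data parity 1, sent cp 1 → ok
  c2: data parity 1, sent cp 0 → mismatch
  c3: data parity 0, sent cp 0 → ok
Exactly one row (r2) and one column (c2) fail → the flipped bit is at their intersection.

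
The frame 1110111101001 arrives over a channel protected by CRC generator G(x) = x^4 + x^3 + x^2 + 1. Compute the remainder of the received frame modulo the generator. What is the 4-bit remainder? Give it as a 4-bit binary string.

0001

Modulo-2 division of 1110111101001 by 11101:
  pos 0: 11101 XOR 11101 = 00000
  pos 5: 11101 XOR 11101 = 00000
Remainder = 0001 (nonzero — an error is detected).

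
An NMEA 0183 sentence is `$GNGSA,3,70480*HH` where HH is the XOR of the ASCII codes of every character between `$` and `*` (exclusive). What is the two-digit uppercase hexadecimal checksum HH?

54

XOR the ASCII codes of the payload characters:
  'G' = 0x47 → acc = 0x47
  'N' = 0x4E → acc = 0x09
  'G' = 0x47 → acc = 0x4E
  'S' = 0x53 → acc = 0x1D
  'A' = 0x41 → acc = 0x5C
  ',' = 0x2C → acc = 0x70
  '3' = 0x33 → acc = 0x43
  ',' = 0x2C → acc = 0x6F
  '7' = 0x37 → acc = 0x58
  '0' = 0x30 → acc = 0x68
  '4' = 0x34 → acc = 0x5C
  '8' = 0x38 → acc = 0x64
  '0' = 0x30 → acc = 0x54
Checksum = 0x54.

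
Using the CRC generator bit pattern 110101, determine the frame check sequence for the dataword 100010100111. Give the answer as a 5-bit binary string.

Append 5 zeros: 10001010011100000. Divide by 110101 (XOR where the leading bit is 1):
  pos 0: 100010 XOR 110101 = 010111
  pos 1: 101111 XOR 110101 = 011010
  pos 2: 110100 XOR 110101 = 000001
  pos 7: 101110 XOR 110101 = 011011
  pos 8: 110110 XOR 110101 = 000011
Remainder (last 5 bits) = 11000. This is the CRC / FCS.

11000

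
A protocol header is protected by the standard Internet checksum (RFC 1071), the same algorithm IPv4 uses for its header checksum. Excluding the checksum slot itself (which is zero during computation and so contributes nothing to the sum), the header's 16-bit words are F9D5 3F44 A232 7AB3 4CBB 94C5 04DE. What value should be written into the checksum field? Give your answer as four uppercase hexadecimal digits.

C3A0

One's-complement addition (fold any carry out of bit 15 back into bit 0):
  0xF9D5 + 0x3F44 = 0x13919 → wrap carry → 0x391A
  0x391A + 0xA232 = 0x0DB4C
  0xDB4C + 0x7AB3 = 0x155FF → wrap carry → 0x5600
  0x5600 + 0x4CBB = 0x0A2BB
  0xA2BB + 0x94C5 = 0x13780 → wrap carry → 0x3781
  0x3781 + 0x04DE = 0x03C5F
One's-complement sum = 0x3C5F.
Checksum = ~0x3C5F & 0xFFFF = 0xC3A0.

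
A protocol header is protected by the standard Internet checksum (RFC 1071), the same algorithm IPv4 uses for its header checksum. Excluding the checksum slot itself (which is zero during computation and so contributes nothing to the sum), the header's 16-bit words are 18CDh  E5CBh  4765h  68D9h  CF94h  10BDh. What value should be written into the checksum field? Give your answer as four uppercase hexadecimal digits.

70D6

One's-complement addition (fold any carry out of bit 15 back into bit 0):
  0x18CD + 0xE5CB = 0x0FE98
  0xFE98 + 0x4765 = 0x145FD → wrap carry → 0x45FE
  0x45FE + 0x68D9 = 0x0AED7
  0xAED7 + 0xCF94 = 0x17E6B → wrap carry → 0x7E6C
  0x7E6C + 0x10BD = 0x08F29
One's-complement sum = 0x8F29.
Checksum = ~0x8F29 & 0xFFFF = 0x70D6.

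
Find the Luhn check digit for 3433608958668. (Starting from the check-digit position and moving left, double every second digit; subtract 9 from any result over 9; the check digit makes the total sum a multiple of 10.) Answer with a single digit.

Partial digits right→left: 8 6 6 8 5 9 8 0 6 3 3 4 3
Double every second digit counting from the check-digit position (so the 1st, 3rd, 5th, ... of the partial from the right).
  doubled (with −9 where >9): 7 3 1 7 3 6 6 → sum 33
  kept as-is: 6 8 9 0 3 4 → sum 30
Total = 33 + 30 = 63.
Check digit = (10 − (63 mod 10)) mod 10 = 7.

7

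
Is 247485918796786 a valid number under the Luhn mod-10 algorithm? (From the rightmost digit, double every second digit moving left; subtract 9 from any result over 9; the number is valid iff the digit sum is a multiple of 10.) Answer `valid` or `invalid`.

From the right, keep odd positions and double even positions (subtract 9 from any doubled value over 9):
  doubled (positions 2,4,...): 7 3 5 2 1 8 8 → sum 34
  kept (positions 1,3,...): 6 7 9 8 9 8 7 2 → sum 56
Total = 90.
90 mod 10 = 0, so the number is valid.

valid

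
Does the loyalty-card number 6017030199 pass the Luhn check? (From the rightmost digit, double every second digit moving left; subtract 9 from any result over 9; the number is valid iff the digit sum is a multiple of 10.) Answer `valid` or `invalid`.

From the right, keep odd positions and double even positions (subtract 9 from any doubled value over 9):
  doubled (positions 2,4,...): 9 0 0 2 3 → sum 14
  kept (positions 1,3,...): 9 1 3 7 0 → sum 20
Total = 34.
34 mod 10 = 4, so the number is invalid.

invalid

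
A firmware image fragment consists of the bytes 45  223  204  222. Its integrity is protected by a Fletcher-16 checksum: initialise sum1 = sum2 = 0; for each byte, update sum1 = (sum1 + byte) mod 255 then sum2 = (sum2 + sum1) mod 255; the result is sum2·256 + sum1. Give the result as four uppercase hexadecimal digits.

Running sums (mod 255):
  after byte 0 (45): sum1=45, sum2=45
  after byte 1 (223): sum1=13, sum2=58
  after byte 2 (204): sum1=217, sum2=20
  after byte 3 (222): sum1=184, sum2=204
Checksum = sum2·256 + sum1 = 204·256 + 184 = 52408 = 0xCCB8.

CCB8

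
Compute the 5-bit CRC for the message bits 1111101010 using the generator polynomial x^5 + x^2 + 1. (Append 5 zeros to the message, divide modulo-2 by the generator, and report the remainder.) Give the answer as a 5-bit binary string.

Append 5 zeros: 111110101000000. Divide by 100101 (XOR where the leading bit is 1):
  pos 0: 111110 XOR 100101 = 011011
  pos 1: 110111 XOR 100101 = 010010
  pos 2: 100100 XOR 100101 = 000001
  pos 7: 110000 XOR 100101 = 010101
  pos 8: 101010 XOR 100101 = 001111
Remainder (last 5 bits) = 11110. This is the CRC / FCS.

11110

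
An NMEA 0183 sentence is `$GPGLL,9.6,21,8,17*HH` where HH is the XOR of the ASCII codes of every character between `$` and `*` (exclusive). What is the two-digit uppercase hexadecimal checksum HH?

4C

XOR the ASCII codes of the payload characters:
  'G' = 0x47 → acc = 0x47
  'P' = 0x50 → acc = 0x17
  'G' = 0x47 → acc = 0x50
  'L' = 0x4C → acc = 0x1C
  'L' = 0x4C → acc = 0x50
  ',' = 0x2C → acc = 0x7C
  '9' = 0x39 → acc = 0x45
  '.' = 0x2E → acc = 0x6B
  '6' = 0x36 → acc = 0x5D
  ',' = 0x2C → acc = 0x71
  '2' = 0x32 → acc = 0x43
  '1' = 0x31 → acc = 0x72
  ',' = 0x2C → acc = 0x5E
  '8' = 0x38 → acc = 0x66
  ',' = 0x2C → acc = 0x4A
  '1' = 0x31 → acc = 0x7B
  '7' = 0x37 → acc = 0x4C
Checksum = 0x4C.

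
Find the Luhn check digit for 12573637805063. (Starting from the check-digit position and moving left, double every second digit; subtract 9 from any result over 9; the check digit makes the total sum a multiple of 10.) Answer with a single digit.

Partial digits right→left: 3 6 0 5 0 8 7 3 6 3 7 5 2 1
Double every second digit counting from the check-digit position (so the 1st, 3rd, 5th, ... of the partial from the right).
  doubled (with −9 where >9): 6 0 0 5 3 5 4 → sum 23
  kept as-is: 6 5 8 3 3 5 1 → sum 31
Total = 23 + 31 = 54.
Check digit = (10 − (54 mod 10)) mod 10 = 6.

6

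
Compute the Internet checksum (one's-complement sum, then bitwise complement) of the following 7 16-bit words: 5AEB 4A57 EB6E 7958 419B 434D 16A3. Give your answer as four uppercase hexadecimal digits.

One's-complement addition (fold any carry out of bit 15 back into bit 0):
  0x5AEB + 0x4A57 = 0x0A542
  0xA542 + 0xEB6E = 0x190B0 → wrap carry → 0x90B1
  0x90B1 + 0x7958 = 0x10A09 → wrap carry → 0x0A0A
  0x0A0A + 0x419B = 0x04BA5
  0x4BA5 + 0x434D = 0x08EF2
  0x8EF2 + 0x16A3 = 0x0A595
One's-complement sum = 0xA595.
Checksum = ~0xA595 & 0xFFFF = 0x5A6A.

5A6A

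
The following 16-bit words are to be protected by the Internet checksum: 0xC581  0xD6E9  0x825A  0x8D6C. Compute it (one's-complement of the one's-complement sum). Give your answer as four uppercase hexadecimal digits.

One's-complement addition (fold any carry out of bit 15 back into bit 0):
  0xC581 + 0xD6E9 = 0x19C6A → wrap carry → 0x9C6B
  0x9C6B + 0x825A = 0x11EC5 → wrap carry → 0x1EC6
  0x1EC6 + 0x8D6C = 0x0AC32
One's-complement sum = 0xAC32.
Checksum = ~0xAC32 & 0xFFFF = 0x53CD.

53CD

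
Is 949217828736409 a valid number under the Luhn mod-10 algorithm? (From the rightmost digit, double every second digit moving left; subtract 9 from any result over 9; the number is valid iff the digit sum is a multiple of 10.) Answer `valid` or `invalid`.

From the right, keep odd positions and double even positions (subtract 9 from any doubled value over 9):
  doubled (positions 2,4,...): 0 3 5 4 5 4 8 → sum 29
  kept (positions 1,3,...): 9 4 3 8 8 1 9 9 → sum 51
Total = 80.
80 mod 10 = 0, so the number is valid.

valid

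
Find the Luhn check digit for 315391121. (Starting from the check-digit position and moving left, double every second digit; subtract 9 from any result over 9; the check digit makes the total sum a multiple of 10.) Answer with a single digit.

Partial digits right→left: 1 2 1 1 9 3 5 1 3
Double every second digit counting from the check-digit position (so the 1st, 3rd, 5th, ... of the partial from the right).
  doubled (with −9 where >9): 2 2 9 1 6 → sum 20
  kept as-is: 2 1 3 1 → sum 7
Total = 20 + 7 = 27.
Check digit = (10 − (27 mod 10)) mod 10 = 3.

3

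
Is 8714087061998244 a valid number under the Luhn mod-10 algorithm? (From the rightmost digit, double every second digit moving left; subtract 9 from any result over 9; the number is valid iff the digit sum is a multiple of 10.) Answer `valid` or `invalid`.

invalid

From the right, keep odd positions and double even positions (subtract 9 from any doubled value over 9):
  doubled (positions 2,4,...): 8 7 9 3 5 0 2 7 → sum 41
  kept (positions 1,3,...): 4 2 9 1 0 8 4 7 → sum 35
Total = 76.
76 mod 10 = 6, so the number is invalid.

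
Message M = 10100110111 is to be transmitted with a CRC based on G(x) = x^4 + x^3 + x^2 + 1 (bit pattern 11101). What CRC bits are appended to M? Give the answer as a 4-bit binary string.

Append 4 zeros: 101001101110000. Divide by 11101 (XOR where the leading bit is 1):
  pos 0: 10100 XOR 11101 = 01001
  pos 1: 10011 XOR 11101 = 01110
  pos 2: 11101 XOR 11101 = 00000
  pos 8: 11100 XOR 11101 = 00001
Remainder (last 4 bits) = 0100. This is the CRC / FCS.

0100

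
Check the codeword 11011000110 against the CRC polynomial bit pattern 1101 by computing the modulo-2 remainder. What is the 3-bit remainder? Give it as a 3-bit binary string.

000

Modulo-2 division of 11011000110 by 1101:
  pos 0: 1101 XOR 1101 = 0000
  pos 4: 1000 XOR 1101 = 0101
  pos 5: 1011 XOR 1101 = 0110
  pos 6: 1101 XOR 1101 = 0000
Remainder = 000 (zero — the frame passes the CRC check).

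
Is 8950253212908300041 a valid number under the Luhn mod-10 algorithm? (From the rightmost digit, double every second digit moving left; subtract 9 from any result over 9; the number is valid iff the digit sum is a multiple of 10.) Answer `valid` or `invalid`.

From the right, keep odd positions and double even positions (subtract 9 from any doubled value over 9):
  doubled (positions 2,4,...): 8 0 6 0 4 4 1 0 9 → sum 32
  kept (positions 1,3,...): 1 0 0 8 9 1 3 2 5 8 → sum 37
Total = 69.
69 mod 10 = 9, so the number is invalid.

invalid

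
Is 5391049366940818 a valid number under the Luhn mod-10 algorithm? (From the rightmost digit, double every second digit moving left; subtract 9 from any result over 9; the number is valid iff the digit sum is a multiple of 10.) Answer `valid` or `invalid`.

valid

From the right, keep odd positions and double even positions (subtract 9 from any doubled value over 9):
  doubled (positions 2,4,...): 2 0 9 3 9 0 9 1 → sum 33
  kept (positions 1,3,...): 8 8 4 6 3 4 1 3 → sum 37
Total = 70.
70 mod 10 = 0, so the number is valid.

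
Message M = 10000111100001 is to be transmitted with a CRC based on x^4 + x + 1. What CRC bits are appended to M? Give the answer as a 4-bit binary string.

1011

Append 4 zeros: 100001111000010000. Divide by 10011 (XOR where the leading bit is 1):
  pos 0: 10000 XOR 10011 = 00011
  pos 3: 11111 XOR 10011 = 01100
  pos 4: 11001 XOR 10011 = 01010
  pos 5: 10100 XOR 10011 = 00111
  pos 7: 11100 XOR 10011 = 01111
  pos 8: 11110 XOR 10011 = 01101
  pos 9: 11011 XOR 10011 = 01000
  pos 10: 10000 XOR 10011 = 00011
  pos 13: 11000 XOR 10011 = 01011
Remainder (last 4 bits) = 1011. This is the CRC / FCS.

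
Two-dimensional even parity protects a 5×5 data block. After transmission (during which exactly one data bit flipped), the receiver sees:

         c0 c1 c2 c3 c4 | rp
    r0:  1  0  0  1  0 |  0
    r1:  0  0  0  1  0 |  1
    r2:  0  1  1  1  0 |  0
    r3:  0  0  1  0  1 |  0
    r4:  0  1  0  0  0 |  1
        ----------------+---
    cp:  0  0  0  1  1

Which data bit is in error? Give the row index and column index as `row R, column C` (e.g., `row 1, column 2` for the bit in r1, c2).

Recompute each row's even parity and compare to rp:
  r0: data parity 0, sent rp 0 → ok
  r1: data parity 1, sent rp 1 → ok
  r2: data parity 1, sent rp 0 → mismatch
  r3: data parity 0, sent rp 0 → ok
  r4: data parity 1, sent rp 1 → ok
Recompute each column's even parity and compare to cp:
  c0: data parity 1, sent cp 0 → mismatch
  c1: data parity 0, sent cp 0 → ok
  c2: data parity 0, sent cp 0 → ok
  c3: data parity 1, sent cp 1 → ok
  c4: data parity 1, sent cp 1 → ok
Exactly one row (r2) and one column (c0) fail → the flipped bit is at their intersection.

row 2, column 0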